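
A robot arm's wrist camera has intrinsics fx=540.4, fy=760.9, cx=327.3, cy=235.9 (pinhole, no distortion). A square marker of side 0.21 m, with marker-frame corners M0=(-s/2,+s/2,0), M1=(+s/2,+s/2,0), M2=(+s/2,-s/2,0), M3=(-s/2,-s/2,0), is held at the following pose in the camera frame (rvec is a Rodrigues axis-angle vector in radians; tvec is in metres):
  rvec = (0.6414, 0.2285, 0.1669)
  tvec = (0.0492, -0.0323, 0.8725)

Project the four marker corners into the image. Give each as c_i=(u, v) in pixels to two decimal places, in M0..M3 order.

Intrinsics K: fx=540.4, fy=760.9, cx=327.3, cy=235.9
Marker side s = 0.21 m; corners in marker frame (Z=0):
  M0 = (-0.1050, +0.1050, 0)
  M1 = (+0.1050, +0.1050, 0)
  M2 = (+0.1050, -0.1050, 0)
  M3 = (-0.1050, -0.1050, 0)
rvec = (0.6414, 0.2285, 0.1669), |rvec| = θ = 0.70104 rad = 40.167°
Rodrigues: sinθ=0.64502, 1−cosθ=0.23583; R = I + sinθ·[k]× + (1−cosθ)·[k]×²:
    [+0.96158 -0.08323 +0.26161]
    [+0.22389 +0.78922 -0.57184]
    [-0.15887 +0.60844 +0.77754]
t = (0.0492, -0.0323, 0.8725) m
M0: Pc = R·M0+t = (-0.06051, +0.02706, +0.95307); u = 540.4·(-0.06051)/0.95307 + 327.3 = 292.9928, v = 760.9·(+0.02706)/0.95307 + 235.9 = 257.5040
M1: Pc = R·M1+t = (+0.14143, +0.07408, +0.91970); u = 540.4·(+0.14143)/0.91970 + 327.3 = 410.3992, v = 760.9·(+0.07408)/0.91970 + 235.9 = 297.1860
M2: Pc = R·M2+t = (+0.15891, -0.09166, +0.79193); u = 540.4·(+0.15891)/0.79193 + 327.3 = 435.7340, v = 760.9·(-0.09166)/0.79193 + 235.9 = 147.8316
M3: Pc = R·M3+t = (-0.04303, -0.13868, +0.82530); u = 540.4·(-0.04303)/0.82530 + 327.3 = 299.1266, v = 760.9·(-0.13868)/0.82530 + 235.9 = 108.0437

c0=(292.99, 257.50) c1=(410.40, 297.19) c2=(435.73, 147.83) c3=(299.13, 108.04)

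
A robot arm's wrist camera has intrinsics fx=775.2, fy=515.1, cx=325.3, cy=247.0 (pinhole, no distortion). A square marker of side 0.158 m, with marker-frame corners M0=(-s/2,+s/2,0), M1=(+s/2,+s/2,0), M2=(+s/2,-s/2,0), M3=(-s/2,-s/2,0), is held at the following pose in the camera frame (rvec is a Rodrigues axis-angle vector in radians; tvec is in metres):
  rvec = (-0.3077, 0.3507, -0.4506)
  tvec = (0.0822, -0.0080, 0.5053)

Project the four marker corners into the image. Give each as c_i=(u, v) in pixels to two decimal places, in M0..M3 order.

c0=(394.96, 347.41) c1=(627.49, 272.27) c2=(506.06, 133.72) c3=(306.56, 211.35)

Intrinsics K: fx=775.2, fy=515.1, cx=325.3, cy=247.0
Marker side s = 0.158 m; corners in marker frame (Z=0):
  M0 = (-0.0790, +0.0790, 0)
  M1 = (+0.0790, +0.0790, 0)
  M2 = (+0.0790, -0.0790, 0)
  M3 = (-0.0790, -0.0790, 0)
rvec = (-0.3077, 0.3507, -0.4506), |rvec| = θ = 0.64862 rad = 37.163°
Rodrigues: sinθ=0.60409, 1−cosθ=0.20308; R = I + sinθ·[k]× + (1−cosθ)·[k]×²:
    [+0.84262 +0.36757 +0.39355]
    [-0.47175 +0.85629 +0.21029]
    [-0.25969 -0.36286 +0.89493]
t = (0.0822, -0.0080, 0.5053) m
M0: Pc = R·M0+t = (+0.04467, +0.09692, +0.49715); u = 775.2·(+0.04467)/0.49715 + 325.3 = 394.9553, v = 515.1·(+0.09692)/0.49715 + 247.0 = 347.4142
M1: Pc = R·M1+t = (+0.17781, +0.02238, +0.45612); u = 775.2·(+0.17781)/0.45612 + 325.3 = 627.4903, v = 515.1·(+0.02238)/0.45612 + 247.0 = 272.2719
M2: Pc = R·M2+t = (+0.11973, -0.11292, +0.51345); u = 775.2·(+0.11973)/0.51345 + 325.3 = 506.0650, v = 515.1·(-0.11292)/0.51345 + 247.0 = 133.7220
M3: Pc = R·M3+t = (-0.01341, -0.03838, +0.55448); u = 775.2·(-0.01341)/0.55448 + 325.3 = 306.5586, v = 515.1·(-0.03838)/0.55448 + 247.0 = 211.3476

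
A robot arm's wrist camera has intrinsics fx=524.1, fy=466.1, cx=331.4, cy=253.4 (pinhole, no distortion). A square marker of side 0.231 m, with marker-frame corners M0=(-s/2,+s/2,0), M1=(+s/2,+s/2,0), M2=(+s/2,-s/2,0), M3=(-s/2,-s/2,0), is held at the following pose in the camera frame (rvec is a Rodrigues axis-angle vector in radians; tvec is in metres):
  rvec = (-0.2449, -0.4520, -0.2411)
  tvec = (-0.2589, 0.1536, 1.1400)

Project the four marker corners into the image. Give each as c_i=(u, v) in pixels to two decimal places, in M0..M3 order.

Intrinsics K: fx=524.1, fy=466.1, cx=331.4, cy=253.4
Marker side s = 0.231 m; corners in marker frame (Z=0):
  M0 = (-0.1155, +0.1155, 0)
  M1 = (+0.1155, +0.1155, 0)
  M2 = (+0.1155, -0.1155, 0)
  M3 = (-0.1155, -0.1155, 0)
rvec = (-0.2449, -0.4520, -0.2411), |rvec| = θ = 0.56781 rad = 32.533°
Rodrigues: sinθ=0.53779, 1−cosθ=0.15692; R = I + sinθ·[k]× + (1−cosθ)·[k]×²:
    [+0.87227 +0.28223 -0.39936]
    [-0.17448 +0.94252 +0.28499]
    [+0.45684 -0.17891 +0.87137]
t = (-0.2589, 0.1536, 1.1400) m
M0: Pc = R·M0+t = (-0.32705, +0.28261, +1.06657); u = 524.1·(-0.32705)/1.06657 + 331.4 = 170.6916, v = 466.1·(+0.28261)/1.06657 + 253.4 = 376.9040
M1: Pc = R·M1+t = (-0.12556, +0.24231, +1.17210); u = 524.1·(-0.12556)/1.17210 + 331.4 = 275.2584, v = 466.1·(+0.24231)/1.17210 + 253.4 = 349.7570
M2: Pc = R·M2+t = (-0.19075, +0.02459, +1.21343); u = 524.1·(-0.19075)/1.21343 + 331.4 = 249.0119, v = 466.1·(+0.02459)/1.21343 + 253.4 = 262.8444
M3: Pc = R·M3+t = (-0.39224, +0.06489, +1.10790); u = 524.1·(-0.39224)/1.10790 + 331.4 = 145.8458, v = 466.1·(+0.06489)/1.10790 + 253.4 = 280.7001

c0=(170.69, 376.90) c1=(275.26, 349.76) c2=(249.01, 262.84) c3=(145.85, 280.70)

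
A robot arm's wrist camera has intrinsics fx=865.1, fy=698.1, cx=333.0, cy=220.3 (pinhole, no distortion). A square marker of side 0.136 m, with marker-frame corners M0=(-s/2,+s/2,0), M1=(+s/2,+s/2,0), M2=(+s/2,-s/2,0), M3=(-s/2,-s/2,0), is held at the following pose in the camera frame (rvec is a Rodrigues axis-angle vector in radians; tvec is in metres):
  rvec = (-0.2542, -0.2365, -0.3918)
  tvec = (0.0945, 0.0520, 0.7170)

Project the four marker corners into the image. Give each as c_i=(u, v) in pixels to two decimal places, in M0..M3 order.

Intrinsics K: fx=865.1, fy=698.1, cx=333.0, cy=220.3
Marker side s = 0.136 m; corners in marker frame (Z=0):
  M0 = (-0.0680, +0.0680, 0)
  M1 = (+0.0680, +0.0680, 0)
  M2 = (+0.0680, -0.0680, 0)
  M3 = (-0.0680, -0.0680, 0)
rvec = (-0.2542, -0.2365, -0.3918), |rvec| = θ = 0.52350 rad = 29.995°
Rodrigues: sinθ=0.49992, 1−cosθ=0.13393; R = I + sinθ·[k]× + (1−cosθ)·[k]×²:
    [+0.89765 +0.40353 -0.17717]
    [-0.34477 +0.89341 +0.28803]
    [+0.27452 -0.19747 +0.94109]
t = (0.0945, 0.0520, 0.7170) m
M0: Pc = R·M0+t = (+0.06090, +0.13620, +0.68491); u = 865.1·(+0.06090)/0.68491 + 333.0 = 409.9219, v = 698.1·(+0.13620)/0.68491 + 220.3 = 359.1197
M1: Pc = R·M1+t = (+0.18298, +0.08931, +0.72224); u = 865.1·(+0.18298)/0.72224 + 333.0 = 552.1739, v = 698.1·(+0.08931)/0.72224 + 220.3 = 306.6224
M2: Pc = R·M2+t = (+0.12810, -0.03220, +0.74909); u = 865.1·(+0.12810)/0.74909 + 333.0 = 480.9381, v = 698.1·(-0.03220)/0.74909 + 220.3 = 190.2959
M3: Pc = R·M3+t = (+0.00602, +0.01469, +0.71176); u = 865.1·(+0.00602)/0.71176 + 333.0 = 340.3169, v = 698.1·(+0.01469)/0.71176 + 220.3 = 234.7107

c0=(409.92, 359.12) c1=(552.17, 306.62) c2=(480.94, 190.30) c3=(340.32, 234.71)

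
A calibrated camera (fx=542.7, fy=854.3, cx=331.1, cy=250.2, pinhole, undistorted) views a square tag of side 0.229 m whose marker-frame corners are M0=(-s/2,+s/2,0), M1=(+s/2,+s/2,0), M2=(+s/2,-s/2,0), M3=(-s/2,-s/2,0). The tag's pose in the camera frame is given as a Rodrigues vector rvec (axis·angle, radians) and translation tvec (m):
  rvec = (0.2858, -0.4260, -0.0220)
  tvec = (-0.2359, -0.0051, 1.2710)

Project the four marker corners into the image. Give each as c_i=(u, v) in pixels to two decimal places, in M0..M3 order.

Intrinsics K: fx=542.7, fy=854.3, cx=331.1, cy=250.2
Marker side s = 0.229 m; corners in marker frame (Z=0):
  M0 = (-0.1145, +0.1145, 0)
  M1 = (+0.1145, +0.1145, 0)
  M2 = (+0.1145, -0.1145, 0)
  M3 = (-0.1145, -0.1145, 0)
rvec = (0.2858, -0.4260, -0.0220), |rvec| = θ = 0.51346 rad = 29.419°
Rodrigues: sinθ=0.49119, 1−cosθ=0.12895; R = I + sinθ·[k]× + (1−cosθ)·[k]×²:
    [+0.91100 -0.03850 -0.41060]
    [-0.08060 +0.95981 -0.26882]
    [+0.40445 +0.27799 +0.87129]
t = (-0.2359, -0.0051, 1.2710) m
M0: Pc = R·M0+t = (-0.34462, +0.11403, +1.25652); u = 542.7·(-0.34462)/1.25652 + 331.1 = 182.2569, v = 854.3·(+0.11403)/1.25652 + 250.2 = 327.7260
M1: Pc = R·M1+t = (-0.13600, +0.09557, +1.34914); u = 542.7·(-0.13600)/1.34914 + 331.1 = 276.3935, v = 854.3·(+0.09557)/1.34914 + 250.2 = 310.7168
M2: Pc = R·M2+t = (-0.12718, -0.12423, +1.28548); u = 542.7·(-0.12718)/1.28548 + 331.1 = 277.4068, v = 854.3·(-0.12423)/1.28548 + 250.2 = 167.6418
M3: Pc = R·M3+t = (-0.33580, -0.10577, +1.19286); u = 542.7·(-0.33580)/1.19286 + 331.1 = 178.3250, v = 854.3·(-0.10577)/1.19286 + 250.2 = 174.4497

c0=(182.26, 327.73) c1=(276.39, 310.72) c2=(277.41, 167.64) c3=(178.33, 174.45)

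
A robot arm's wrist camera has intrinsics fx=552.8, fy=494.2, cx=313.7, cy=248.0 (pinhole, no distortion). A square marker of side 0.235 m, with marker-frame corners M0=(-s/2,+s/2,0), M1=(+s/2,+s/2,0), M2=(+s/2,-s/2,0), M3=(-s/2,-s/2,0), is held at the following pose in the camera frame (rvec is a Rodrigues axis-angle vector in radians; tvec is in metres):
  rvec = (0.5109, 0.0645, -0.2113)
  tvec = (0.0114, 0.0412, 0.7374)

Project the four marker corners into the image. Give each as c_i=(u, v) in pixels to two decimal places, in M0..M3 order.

c0=(260.37, 347.75) c1=(421.08, 323.71) c2=(397.02, 188.44) c3=(211.22, 221.59)

Intrinsics K: fx=552.8, fy=494.2, cx=313.7, cy=248.0
Marker side s = 0.235 m; corners in marker frame (Z=0):
  M0 = (-0.1175, +0.1175, 0)
  M1 = (+0.1175, +0.1175, 0)
  M2 = (+0.1175, -0.1175, 0)
  M3 = (-0.1175, -0.1175, 0)
rvec = (0.5109, 0.0645, -0.2113), |rvec| = θ = 0.55662 rad = 31.892°
Rodrigues: sinθ=0.52832, 1−cosθ=0.15095; R = I + sinθ·[k]× + (1−cosθ)·[k]×²:
    [+0.97622 +0.21661 +0.00862]
    [-0.18450 +0.85107 -0.49156]
    [-0.11382 +0.47828 +0.87080]
t = (0.0114, 0.0412, 0.7374) m
M0: Pc = R·M0+t = (-0.07785, +0.16288, +0.80697); u = 552.8·(-0.07785)/0.80697 + 313.7 = 260.3678, v = 494.2·(+0.16288)/0.80697 + 248.0 = 347.7497
M1: Pc = R·M1+t = (+0.15156, +0.11952, +0.78022); u = 552.8·(+0.15156)/0.78022 + 313.7 = 421.0808, v = 494.2·(+0.11952)/0.78022 + 248.0 = 323.7062
M2: Pc = R·M2+t = (+0.10065, -0.08048, +0.66783); u = 552.8·(+0.10065)/0.66783 + 313.7 = 397.0170, v = 494.2·(-0.08048)/0.66783 + 248.0 = 188.4440
M3: Pc = R·M3+t = (-0.12876, -0.03712, +0.69458); u = 552.8·(-0.12876)/0.69458 + 313.7 = 211.2240, v = 494.2·(-0.03712)/0.69458 + 248.0 = 221.5871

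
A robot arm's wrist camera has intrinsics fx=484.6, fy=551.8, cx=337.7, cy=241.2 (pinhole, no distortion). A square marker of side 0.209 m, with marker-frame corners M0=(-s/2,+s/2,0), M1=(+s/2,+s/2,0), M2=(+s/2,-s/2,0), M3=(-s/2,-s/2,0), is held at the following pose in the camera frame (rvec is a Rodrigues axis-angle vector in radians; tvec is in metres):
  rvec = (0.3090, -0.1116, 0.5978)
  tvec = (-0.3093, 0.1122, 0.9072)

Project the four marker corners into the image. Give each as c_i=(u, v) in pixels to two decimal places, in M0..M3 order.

c0=(96.53, 324.51) c1=(193.98, 385.81) c2=(249.52, 294.17) c3=(148.65, 224.82)

Intrinsics K: fx=484.6, fy=551.8, cx=337.7, cy=241.2
Marker side s = 0.209 m; corners in marker frame (Z=0):
  M0 = (-0.1045, +0.1045, 0)
  M1 = (+0.1045, +0.1045, 0)
  M2 = (+0.1045, -0.1045, 0)
  M3 = (-0.1045, -0.1045, 0)
rvec = (0.3090, -0.1116, 0.5978), |rvec| = θ = 0.68213 rad = 39.083°
Rodrigues: sinθ=0.63045, 1−cosθ=0.22377; R = I + sinθ·[k]× + (1−cosθ)·[k]×²:
    [+0.82215 -0.56909 -0.01431]
    [+0.53592 +0.78222 -0.31767]
    [+0.19198 +0.25350 +0.94809]
t = (-0.3093, 0.1122, 0.9072) m
M0: Pc = R·M0+t = (-0.45468, +0.13794, +0.91363); u = 484.6·(-0.45468)/0.91363 + 337.7 = 96.5298, v = 551.8·(+0.13794)/0.91363 + 241.2 = 324.5098
M1: Pc = R·M1+t = (-0.28286, +0.24995, +0.95375); u = 484.6·(-0.28286)/0.95375 + 337.7 = 193.9818, v = 551.8·(+0.24995)/0.95375 + 241.2 = 385.8080
M2: Pc = R·M2+t = (-0.16392, +0.08646, +0.90077); u = 484.6·(-0.16392)/0.90077 + 337.7 = 249.5162, v = 551.8·(+0.08646)/0.90077 + 241.2 = 294.1654
M3: Pc = R·M3+t = (-0.33574, -0.02555, +0.86065); u = 484.6·(-0.33574)/0.86065 + 337.7 = 148.6540, v = 551.8·(-0.02555)/0.86065 + 241.2 = 224.8212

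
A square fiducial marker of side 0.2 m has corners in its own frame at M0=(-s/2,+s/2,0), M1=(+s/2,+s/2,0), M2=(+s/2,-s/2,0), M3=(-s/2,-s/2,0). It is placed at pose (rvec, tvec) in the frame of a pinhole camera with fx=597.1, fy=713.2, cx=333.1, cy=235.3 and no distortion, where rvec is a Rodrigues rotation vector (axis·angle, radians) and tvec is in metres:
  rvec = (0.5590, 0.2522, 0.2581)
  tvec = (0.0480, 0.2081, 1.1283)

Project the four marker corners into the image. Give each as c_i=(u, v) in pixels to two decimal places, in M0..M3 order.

c0=(301.81, 389.32) c1=(396.85, 431.24) c2=(422.86, 341.32) c3=(317.45, 297.88)

Intrinsics K: fx=597.1, fy=713.2, cx=333.1, cy=235.3
Marker side s = 0.2 m; corners in marker frame (Z=0):
  M0 = (-0.1000, +0.1000, 0)
  M1 = (+0.1000, +0.1000, 0)
  M2 = (+0.1000, -0.1000, 0)
  M3 = (-0.1000, -0.1000, 0)
rvec = (0.5590, 0.2522, 0.2581), |rvec| = θ = 0.66536 rad = 38.122°
Rodrigues: sinθ=0.61734, 1−cosθ=0.21330; R = I + sinθ·[k]× + (1−cosθ)·[k]×²:
    [+0.93726 -0.17155 +0.30352]
    [+0.30740 +0.81734 -0.48730]
    [-0.16448 +0.55002 +0.81879]
t = (0.0480, 0.2081, 1.1283) m
M0: Pc = R·M0+t = (-0.06288, +0.25909, +1.19975); u = 597.1·(-0.06288)/1.19975 + 333.1 = 301.8053, v = 713.2·(+0.25909)/1.19975 + 235.3 = 389.3203
M1: Pc = R·M1+t = (+0.12457, +0.32057, +1.16685); u = 597.1·(+0.12457)/1.16685 + 333.1 = 396.8452, v = 713.2·(+0.32057)/1.16685 + 235.3 = 431.2402
M2: Pc = R·M2+t = (+0.15888, +0.15711, +1.05685); u = 597.1·(+0.15888)/1.05685 + 333.1 = 422.8643, v = 713.2·(+0.15711)/1.05685 + 235.3 = 341.3207
M3: Pc = R·M3+t = (-0.02857, +0.09563, +1.08975); u = 597.1·(-0.02857)/1.08975 + 333.1 = 317.4452, v = 713.2·(+0.09563)/1.08975 + 235.3 = 297.8836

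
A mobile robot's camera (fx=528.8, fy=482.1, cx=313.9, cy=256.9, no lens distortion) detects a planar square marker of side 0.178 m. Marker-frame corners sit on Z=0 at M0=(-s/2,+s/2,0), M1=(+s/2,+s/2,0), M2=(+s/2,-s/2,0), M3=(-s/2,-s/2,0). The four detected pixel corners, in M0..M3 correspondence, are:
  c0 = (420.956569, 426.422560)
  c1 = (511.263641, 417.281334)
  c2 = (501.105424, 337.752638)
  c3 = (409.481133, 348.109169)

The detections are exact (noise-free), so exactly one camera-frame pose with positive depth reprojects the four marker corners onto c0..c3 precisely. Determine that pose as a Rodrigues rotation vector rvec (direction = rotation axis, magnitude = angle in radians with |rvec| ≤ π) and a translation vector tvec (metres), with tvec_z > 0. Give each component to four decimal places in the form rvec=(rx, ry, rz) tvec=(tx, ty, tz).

rvec=(0.1000, 0.0720, -0.1435) tvec=(0.2893, 0.2725, 1.0441)

Intrinsics K: fx=528.8, fy=482.1, cx=313.9, cy=256.9
Marker side s = 0.178 m; corners in marker frame (Z=0):
  M0 = (-0.0890, +0.0890, 0)
  M1 = (+0.0890, +0.0890, 0)
  M2 = (+0.0890, -0.0890, 0)
  M3 = (-0.0890, -0.0890, 0)
Detected image corners:
  c0 = (420.956569, 426.422560) px
  c1 = (511.263641, 417.281334) px
  c2 = (501.105424, 337.752638) px
  c3 = (409.481133, 348.109169) px
Planar DLT: solve 8×8 A·h = b for H (H[2,2]=1):
  H  [+476.29707 +102.39999 +460.44013]
  H  [-83.55679 +477.88795 +382.74129]
  H  [-0.07536 +0.09031 +1.00000]
B = K⁻¹H; ‖b₁‖=0.957745, ‖b₂‖=0.957745; λ = 2/(‖b₁‖+‖b₂‖) = 1.044119, sign → tz>0 ⇒ λ=+1.044119
r₁ = λ·B[:,0] = (+0.98716,-0.13904,-0.07868); r₂ = λ·B[:,1] = (+0.14621,+0.98475,+0.09430)
r₃ = r₁×r₂ = (+0.06437,-0.10459,+0.99243); SVD([r₁ r₂ r₃]) → R = UVᵀ:
  R  [+0.98716 +0.14621 +0.06437]
  R  [-0.13904 +0.98475 -0.10459]
  R  [-0.07868 +0.09430 +0.99243]
t = (+0.28934, +0.27254, +1.04412) m
tr R = 2.964335; θ = arccos((tr R − 1)/2) = 0.189133 rad = 10.837°
axis k = ((R−Rᵀ)₃₂, (R−Rᵀ)₁₃, (R−Rᵀ)₂₁) / (2 sinθ) = (+0.528926, +0.380435, -0.758621)
rvec = θ·k = (+0.100037, +0.071953, -0.143480)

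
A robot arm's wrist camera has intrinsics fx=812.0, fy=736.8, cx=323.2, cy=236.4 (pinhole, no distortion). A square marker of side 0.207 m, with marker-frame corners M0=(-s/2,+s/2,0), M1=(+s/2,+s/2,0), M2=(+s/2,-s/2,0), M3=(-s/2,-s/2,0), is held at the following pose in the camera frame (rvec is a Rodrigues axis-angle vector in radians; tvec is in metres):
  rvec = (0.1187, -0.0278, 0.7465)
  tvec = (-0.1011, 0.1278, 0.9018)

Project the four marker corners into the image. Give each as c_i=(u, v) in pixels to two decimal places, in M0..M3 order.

Intrinsics K: fx=812.0, fy=736.8, cx=323.2, cy=236.4
Marker side s = 0.207 m; corners in marker frame (Z=0):
  M0 = (-0.1035, +0.1035, 0)
  M1 = (+0.1035, +0.1035, 0)
  M2 = (+0.1035, -0.1035, 0)
  M3 = (-0.1035, -0.1035, 0)
rvec = (0.1187, -0.0278, 0.7465), |rvec| = θ = 0.75639 rad = 43.338°
Rodrigues: sinθ=0.68630, 1−cosθ=0.27268; R = I + sinθ·[k]× + (1−cosθ)·[k]×²:
    [+0.73403 -0.67890 +0.01701]
    [+0.67575 +0.72769 -0.11759]
    [+0.06746 +0.09781 +0.99292]
t = (-0.1011, 0.1278, 0.9018) m
M0: Pc = R·M0+t = (-0.24734, +0.13318, +0.90494); u = 812.0·(-0.24734)/0.90494 + 323.2 = 101.2642, v = 736.8·(+0.13318)/0.90494 + 236.4 = 344.8306
M1: Pc = R·M1+t = (-0.09539, +0.27306, +0.91891); u = 812.0·(-0.09539)/0.91891 + 323.2 = 238.9045, v = 736.8·(+0.27306)/0.91891 + 236.4 = 455.3430
M2: Pc = R·M2+t = (+0.04514, +0.12242, +0.89866); u = 812.0·(+0.04514)/0.89866 + 323.2 = 363.9859, v = 736.8·(+0.12242)/0.89866 + 236.4 = 336.7748
M3: Pc = R·M3+t = (-0.10681, -0.01746, +0.88469); u = 812.0·(-0.10681)/0.88469 + 323.2 = 225.1698, v = 736.8·(-0.01746)/0.88469 + 236.4 = 221.8620

c0=(101.26, 344.83) c1=(238.90, 455.34) c2=(363.99, 336.77) c3=(225.17, 221.86)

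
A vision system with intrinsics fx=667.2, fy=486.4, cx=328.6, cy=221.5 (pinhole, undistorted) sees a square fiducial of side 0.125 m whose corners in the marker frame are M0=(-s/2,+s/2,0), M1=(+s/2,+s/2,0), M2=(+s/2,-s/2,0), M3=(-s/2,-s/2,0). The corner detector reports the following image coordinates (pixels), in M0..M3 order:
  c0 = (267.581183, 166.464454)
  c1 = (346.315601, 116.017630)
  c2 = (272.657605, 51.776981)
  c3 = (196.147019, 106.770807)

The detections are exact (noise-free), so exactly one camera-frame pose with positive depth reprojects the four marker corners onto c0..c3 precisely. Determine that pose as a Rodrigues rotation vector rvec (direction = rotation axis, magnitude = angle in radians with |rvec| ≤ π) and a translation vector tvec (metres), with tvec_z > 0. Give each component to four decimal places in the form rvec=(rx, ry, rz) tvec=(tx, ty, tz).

rvec=(0.2514, 0.2780, -0.6866) tvec=(-0.0670, -0.1729, 0.7633)

Intrinsics K: fx=667.2, fy=486.4, cx=328.6, cy=221.5
Marker side s = 0.125 m; corners in marker frame (Z=0):
  M0 = (-0.0625, +0.0625, 0)
  M1 = (+0.0625, +0.0625, 0)
  M2 = (+0.0625, -0.0625, 0)
  M3 = (-0.0625, -0.0625, 0)
Detected image corners:
  c0 = (267.581183, 166.464454) px
  c1 = (346.315601, 116.017630) px
  c2 = (272.657605, 51.776981) px
  c3 = (196.147019, 106.770807) px
Planar DLT: solve 8×8 A·h = b for H (H[2,2]=1):
  H  [+503.16486 +628.29177 +270.02206]
  H  [-469.59169 +514.86175 +111.31976]
  H  [-0.43563 +0.17794 +1.00000]
B = K⁻¹H; ‖b₁‖=1.310163, ‖b₂‖=1.310163; λ = 2/(‖b₁‖+‖b₂‖) = 0.763264, sign → tz>0 ⇒ λ=+0.763264
r₁ = λ·B[:,0] = (+0.73937,-0.58547,-0.33250); r₂ = λ·B[:,1] = (+0.65186,+0.74608,+0.13582)
r₃ = r₁×r₂ = (+0.16855,-0.31716,+0.93327); SVD([r₁ r₂ r₃]) → R = UVᵀ:
  R  [+0.73937 +0.65186 +0.16855]
  R  [-0.58547 +0.74608 -0.31716]
  R  [-0.33250 +0.13582 +0.93327]
t = (-0.06701, -0.17290, +0.76326) m
tr R = 2.418717; θ = arccos((tr R − 1)/2) = 0.782209 rad = 44.817°
axis k = ((R−Rᵀ)₃₂, (R−Rᵀ)₁₃, (R−Rᵀ)₂₁) / (2 sinθ) = (+0.321334, +0.355433, -0.877731)
rvec = θ·k = (+0.251350, +0.278023, -0.686569)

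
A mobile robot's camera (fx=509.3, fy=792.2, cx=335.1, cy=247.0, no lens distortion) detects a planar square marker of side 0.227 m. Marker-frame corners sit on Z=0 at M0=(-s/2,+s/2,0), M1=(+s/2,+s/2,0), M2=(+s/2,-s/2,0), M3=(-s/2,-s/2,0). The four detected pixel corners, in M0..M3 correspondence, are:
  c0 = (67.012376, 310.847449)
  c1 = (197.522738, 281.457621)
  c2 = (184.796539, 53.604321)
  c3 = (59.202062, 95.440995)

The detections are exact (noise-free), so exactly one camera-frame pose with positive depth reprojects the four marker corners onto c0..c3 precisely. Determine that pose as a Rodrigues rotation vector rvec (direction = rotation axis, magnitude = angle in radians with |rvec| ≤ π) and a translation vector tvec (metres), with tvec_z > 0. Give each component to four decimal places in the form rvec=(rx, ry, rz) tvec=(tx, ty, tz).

rvec=(-0.1037, 0.2248, -0.1310) tvec=(-0.3272, -0.0631, 0.7934)

Intrinsics K: fx=509.3, fy=792.2, cx=335.1, cy=247.0
Marker side s = 0.227 m; corners in marker frame (Z=0):
  M0 = (-0.1135, +0.1135, 0)
  M1 = (+0.1135, +0.1135, 0)
  M2 = (+0.1135, -0.1135, 0)
  M3 = (-0.1135, -0.1135, 0)
Detected image corners:
  c0 = (67.012376, 310.847449) px
  c1 = (197.522738, 281.457621) px
  c2 = (184.796539, 53.604321) px
  c3 = (59.202062, 95.440995) px
Planar DLT: solve 8×8 A·h = b for H (H[2,2]=1):
  H  [+529.46246 +26.16459 +125.07758]
  H  [-207.58746 +948.18456 +184.03181]
  H  [-0.27109 -0.14738 +1.00000]
B = K⁻¹H; ‖b₁‖=1.260320, ‖b₂‖=1.260320; λ = 2/(‖b₁‖+‖b₂‖) = 0.793449, sign → tz>0 ⇒ λ=+0.793449
r₁ = λ·B[:,0] = (+0.96638,-0.14085,-0.21509); r₂ = λ·B[:,1] = (+0.11770,+0.98614,-0.11694)
r₃ = r₁×r₂ = (+0.22858,+0.08769,+0.96957); SVD([r₁ r₂ r₃]) → R = UVᵀ:
  R  [+0.96638 +0.11770 +0.22858]
  R  [-0.14085 +0.98614 +0.08769]
  R  [-0.21509 -0.11694 +0.96957]
t = (-0.32720, -0.06307, +0.79345) m
tr R = 2.922090; θ = arccos((tr R − 1)/2) = 0.280038 rad = 16.045°
axis k = ((R−Rᵀ)₃₂, (R−Rᵀ)₁₃, (R−Rᵀ)₂₁) / (2 sinθ) = (-0.370178, +0.802618, -0.467731)
rvec = θ·k = (-0.103664, +0.224763, -0.130982)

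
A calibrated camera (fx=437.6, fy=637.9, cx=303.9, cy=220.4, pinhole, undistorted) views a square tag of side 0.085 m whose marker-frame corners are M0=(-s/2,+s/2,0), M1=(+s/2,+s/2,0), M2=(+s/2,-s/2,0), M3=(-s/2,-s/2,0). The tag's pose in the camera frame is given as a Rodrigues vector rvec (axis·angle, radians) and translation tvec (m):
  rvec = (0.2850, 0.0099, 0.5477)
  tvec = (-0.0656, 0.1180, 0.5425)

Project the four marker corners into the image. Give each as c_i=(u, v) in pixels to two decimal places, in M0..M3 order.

c0=(205.69, 371.75) c1=(263.78, 420.36) c2=(297.75, 346.14) c3=(237.49, 294.63)

Intrinsics K: fx=437.6, fy=637.9, cx=303.9, cy=220.4
Marker side s = 0.085 m; corners in marker frame (Z=0):
  M0 = (-0.0425, +0.0425, 0)
  M1 = (+0.0425, +0.0425, 0)
  M2 = (+0.0425, -0.0425, 0)
  M3 = (-0.0425, -0.0425, 0)
rvec = (0.2850, 0.0099, 0.5477), |rvec| = θ = 0.61749 rad = 35.380°
Rodrigues: sinθ=0.57899, 1−cosθ=0.18467; R = I + sinθ·[k]× + (1−cosθ)·[k]×²:
    [+0.85467 -0.51218 +0.08488]
    [+0.51492 +0.81538 -0.26460]
    [+0.06632 +0.26986 +0.96061]
t = (-0.0656, 0.1180, 0.5425) m
M0: Pc = R·M0+t = (-0.12369, +0.13077, +0.55115); u = 437.6·(-0.12369)/0.55115 + 303.9 = 205.6921, v = 637.9·(+0.13077)/0.55115 + 220.4 = 371.7524
M1: Pc = R·M1+t = (-0.05104, +0.17454, +0.55679); u = 437.6·(-0.05104)/0.55679 + 303.9 = 263.7823, v = 637.9·(+0.17454)/0.55679 + 220.4 = 420.3643
M2: Pc = R·M2+t = (-0.00751, +0.10523, +0.53385); u = 437.6·(-0.00751)/0.53385 + 303.9 = 297.7451, v = 637.9·(+0.10523)/0.53385 + 220.4 = 346.1404
M3: Pc = R·M3+t = (-0.08016, +0.06146, +0.52821); u = 437.6·(-0.08016)/0.52821 + 303.9 = 237.4947, v = 637.9·(+0.06146)/0.52821 + 220.4 = 294.6255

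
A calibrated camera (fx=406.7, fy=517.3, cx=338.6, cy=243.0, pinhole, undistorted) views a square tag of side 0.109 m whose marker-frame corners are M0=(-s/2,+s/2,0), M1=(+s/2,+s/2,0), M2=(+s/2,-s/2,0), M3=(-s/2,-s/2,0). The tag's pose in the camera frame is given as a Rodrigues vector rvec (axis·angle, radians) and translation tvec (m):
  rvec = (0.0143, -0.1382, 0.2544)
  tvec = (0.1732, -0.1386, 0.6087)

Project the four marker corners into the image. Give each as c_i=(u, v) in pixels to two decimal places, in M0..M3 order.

Intrinsics K: fx=406.7, fy=517.3, cx=338.6, cy=243.0
Marker side s = 0.109 m; corners in marker frame (Z=0):
  M0 = (-0.0545, +0.0545, 0)
  M1 = (+0.0545, +0.0545, 0)
  M2 = (+0.0545, -0.0545, 0)
  M3 = (-0.0545, -0.0545, 0)
rvec = (0.0143, -0.1382, 0.2544), |rvec| = θ = 0.28987 rad = 16.608°
Rodrigues: sinθ=0.28583, 1−cosθ=0.04172; R = I + sinθ·[k]× + (1−cosθ)·[k]×²:
    [+0.95838 -0.25183 -0.13447]
    [+0.24987 +0.96776 -0.03156]
    [+0.13808 -0.00336 +0.99042]
t = (0.1732, -0.1386, 0.6087) m
M0: Pc = R·M0+t = (+0.10724, -0.09947, +0.60099); u = 406.7·(+0.10724)/0.60099 + 338.6 = 411.1730, v = 517.3·(-0.09947)/0.60099 + 243.0 = 157.3777
M1: Pc = R·M1+t = (+0.21171, -0.07224, +0.61604); u = 406.7·(+0.21171)/0.61604 + 338.6 = 478.3651, v = 517.3·(-0.07224)/0.61604 + 243.0 = 182.3400
M2: Pc = R·M2+t = (+0.23916, -0.17773, +0.61641); u = 406.7·(+0.23916)/0.61641 + 338.6 = 496.3933, v = 517.3·(-0.17773)/0.61641 + 243.0 = 93.8501
M3: Pc = R·M3+t = (+0.13469, -0.20496, +0.60136); u = 406.7·(+0.13469)/0.60136 + 338.6 = 429.6933, v = 517.3·(-0.20496)/0.60136 + 243.0 = 66.6883

c0=(411.17, 157.38) c1=(478.37, 182.34) c2=(496.39, 93.85) c3=(429.69, 66.69)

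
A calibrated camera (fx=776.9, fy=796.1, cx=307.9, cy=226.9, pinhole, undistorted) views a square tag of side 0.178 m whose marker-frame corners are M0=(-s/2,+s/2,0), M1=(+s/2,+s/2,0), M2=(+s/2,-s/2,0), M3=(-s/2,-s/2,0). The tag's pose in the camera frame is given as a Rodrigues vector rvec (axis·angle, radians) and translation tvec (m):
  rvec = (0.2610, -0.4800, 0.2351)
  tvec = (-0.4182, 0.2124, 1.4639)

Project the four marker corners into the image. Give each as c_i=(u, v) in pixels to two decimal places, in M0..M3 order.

c0=(26.97, 382.89) c1=(120.96, 389.05) c2=(142.89, 303.33) c3=(47.97, 291.79)

Intrinsics K: fx=776.9, fy=796.1, cx=307.9, cy=226.9
Marker side s = 0.178 m; corners in marker frame (Z=0):
  M0 = (-0.0890, +0.0890, 0)
  M1 = (+0.0890, +0.0890, 0)
  M2 = (+0.0890, -0.0890, 0)
  M3 = (-0.0890, -0.0890, 0)
rvec = (0.2610, -0.4800, 0.2351), |rvec| = θ = 0.59481 rad = 34.080°
Rodrigues: sinθ=0.56035, 1−cosθ=0.17174; R = I + sinθ·[k]× + (1−cosθ)·[k]×²:
    [+0.86133 -0.28230 -0.42241]
    [+0.16067 +0.94010 -0.30066]
    [+0.48198 +0.19110 +0.85509]
t = (-0.4182, 0.2124, 1.4639) m
M0: Pc = R·M0+t = (-0.51998, +0.28177, +1.43801); u = 776.9·(-0.51998)/1.43801 + 307.9 = 26.9745, v = 796.1·(+0.28177)/1.43801 + 226.9 = 382.8910
M1: Pc = R·M1+t = (-0.36667, +0.31037, +1.52380); u = 776.9·(-0.36667)/1.52380 + 307.9 = 120.9580, v = 796.1·(+0.31037)/1.52380 + 226.9 = 389.0496
M2: Pc = R·M2+t = (-0.31642, +0.14303, +1.48979); u = 776.9·(-0.31642)/1.48979 + 307.9 = 142.8934, v = 796.1·(+0.14303)/1.48979 + 226.9 = 303.3312
M3: Pc = R·M3+t = (-0.46973, +0.11443, +1.40400); u = 776.9·(-0.46973)/1.40400 + 307.9 = 47.9732, v = 796.1·(+0.11443)/1.40400 + 226.9 = 291.7856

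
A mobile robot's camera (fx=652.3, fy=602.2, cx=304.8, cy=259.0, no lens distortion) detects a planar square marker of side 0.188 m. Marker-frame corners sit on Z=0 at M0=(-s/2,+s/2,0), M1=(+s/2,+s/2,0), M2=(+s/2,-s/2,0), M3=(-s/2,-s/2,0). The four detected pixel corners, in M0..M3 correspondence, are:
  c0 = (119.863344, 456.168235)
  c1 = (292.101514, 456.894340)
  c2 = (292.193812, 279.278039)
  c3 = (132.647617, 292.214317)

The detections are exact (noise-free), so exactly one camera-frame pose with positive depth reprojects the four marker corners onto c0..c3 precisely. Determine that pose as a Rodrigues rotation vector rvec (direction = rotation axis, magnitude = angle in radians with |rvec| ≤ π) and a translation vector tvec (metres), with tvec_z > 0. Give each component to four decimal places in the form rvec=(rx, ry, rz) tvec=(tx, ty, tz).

Intrinsics K: fx=652.3, fy=602.2, cx=304.8, cy=259.0
Marker side s = 0.188 m; corners in marker frame (Z=0):
  M0 = (-0.0940, +0.0940, 0)
  M1 = (+0.0940, +0.0940, 0)
  M2 = (+0.0940, -0.0940, 0)
  M3 = (-0.0940, -0.0940, 0)
Detected image corners:
  c0 = (119.863344, 456.168235) px
  c1 = (292.101514, 456.894340) px
  c2 = (292.193812, 279.278039) px
  c3 = (132.647617, 292.214317) px
Planar DLT: solve 8×8 A·h = b for H (H[2,2]=1):
  H  [+788.86927 -124.35782 +205.89396]
  H  [-197.47476 +749.54234 +367.86132]
  H  [-0.44068 -0.42406 +1.00000]
B = K⁻¹H; ‖b₁‖=1.488747, ‖b₂‖=1.488747; λ = 2/(‖b₁‖+‖b₂‖) = 0.671706, sign → tz>0 ⇒ λ=+0.671706
r₁ = λ·B[:,0] = (+0.95065,-0.09296,-0.29601); r₂ = λ·B[:,1] = (+0.00504,+0.95856,-0.28484)
r₃ = r₁×r₂ = (+0.31022,+0.26929,+0.91173); SVD([r₁ r₂ r₃]) → R = UVᵀ:
  R  [+0.95065 +0.00504 +0.31022]
  R  [-0.09296 +0.95856 +0.26929]
  R  [-0.29601 -0.28484 +0.91173]
t = (-0.10185, +0.12143, +0.67171) m
tr R = 2.820941; θ = arccos((tr R − 1)/2) = 0.426377 rad = 24.430°
axis k = ((R−Rᵀ)₃₂, (R−Rᵀ)₁₃, (R−Rᵀ)₂₁) / (2 sinθ) = (-0.669933, +0.732907, -0.118478)
rvec = θ·k = (-0.285644, +0.312494, -0.050516)

rvec=(-0.2856, 0.3125, -0.0505) tvec=(-0.1018, 0.1214, 0.6717)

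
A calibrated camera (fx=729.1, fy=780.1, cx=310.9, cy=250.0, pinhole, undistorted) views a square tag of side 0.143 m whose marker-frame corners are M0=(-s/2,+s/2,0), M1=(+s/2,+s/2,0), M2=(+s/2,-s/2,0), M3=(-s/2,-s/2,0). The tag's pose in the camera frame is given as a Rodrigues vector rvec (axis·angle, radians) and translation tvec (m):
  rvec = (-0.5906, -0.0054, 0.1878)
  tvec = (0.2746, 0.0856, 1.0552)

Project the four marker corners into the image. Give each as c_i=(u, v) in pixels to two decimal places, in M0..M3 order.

c0=(448.16, 350.36) c1=(550.36, 370.62) c2=(549.64, 278.66) c3=(454.82, 260.44)

Intrinsics K: fx=729.1, fy=780.1, cx=310.9, cy=250.0
Marker side s = 0.143 m; corners in marker frame (Z=0):
  M0 = (-0.0715, +0.0715, 0)
  M1 = (+0.0715, +0.0715, 0)
  M2 = (+0.0715, -0.0715, 0)
  M3 = (-0.0715, -0.0715, 0)
rvec = (-0.5906, -0.0054, 0.1878), |rvec| = θ = 0.61976 rad = 35.510°
Rodrigues: sinθ=0.58084, 1−cosθ=0.18598; R = I + sinθ·[k]× + (1−cosθ)·[k]×²:
    [+0.98291 -0.17446 -0.05877]
    [+0.17755 +0.81403 +0.55302]
    [-0.04864 -0.55400 +0.83109]
t = (0.2746, 0.0856, 1.0552) m
M0: Pc = R·M0+t = (+0.19185, +0.13111, +1.01907); u = 729.1·(+0.19185)/1.01907 + 310.9 = 448.1593, v = 780.1·(+0.13111)/1.01907 + 250.0 = 350.3640
M1: Pc = R·M1+t = (+0.33240, +0.15650, +1.01211); u = 729.1·(+0.33240)/1.01211 + 310.9 = 550.3557, v = 780.1·(+0.15650)/1.01211 + 250.0 = 370.6233
M2: Pc = R·M2+t = (+0.35735, +0.04009, +1.09133); u = 729.1·(+0.35735)/1.09133 + 310.9 = 549.6405, v = 780.1·(+0.04009)/1.09133 + 250.0 = 278.6581
M3: Pc = R·M3+t = (+0.21680, +0.01470, +1.09829); u = 729.1·(+0.21680)/1.09829 + 310.9 = 454.8202, v = 780.1·(+0.01470)/1.09829 + 250.0 = 260.4426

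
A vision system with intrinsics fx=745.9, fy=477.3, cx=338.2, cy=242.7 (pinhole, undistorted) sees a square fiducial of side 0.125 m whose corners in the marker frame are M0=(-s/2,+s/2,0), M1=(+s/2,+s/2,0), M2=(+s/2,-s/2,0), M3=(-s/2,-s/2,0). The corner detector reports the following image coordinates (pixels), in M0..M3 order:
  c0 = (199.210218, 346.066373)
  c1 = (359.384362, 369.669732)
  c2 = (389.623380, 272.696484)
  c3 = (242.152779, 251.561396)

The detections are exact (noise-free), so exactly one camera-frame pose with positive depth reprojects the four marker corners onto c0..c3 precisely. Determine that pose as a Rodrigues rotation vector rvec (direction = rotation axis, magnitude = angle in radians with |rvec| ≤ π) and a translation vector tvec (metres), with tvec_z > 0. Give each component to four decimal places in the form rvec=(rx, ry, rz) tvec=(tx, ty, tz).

rvec=(-0.4107, -0.0162, 0.2219) tvec=(-0.0318, 0.0809, 0.5915)

Intrinsics K: fx=745.9, fy=477.3, cx=338.2, cy=242.7
Marker side s = 0.125 m; corners in marker frame (Z=0):
  M0 = (-0.0625, +0.0625, 0)
  M1 = (+0.0625, +0.0625, 0)
  M2 = (+0.0625, -0.0625, 0)
  M3 = (-0.0625, -0.0625, 0)
Detected image corners:
  c0 = (199.210218, 346.066373) px
  c1 = (359.384362, 369.669732) px
  c2 = (389.623380, 272.696484) px
  c3 = (242.152779, 251.561396) px
Planar DLT: solve 8×8 A·h = b for H (H[2,2]=1):
  H  [+1213.81685 -492.97720 +298.12526]
  H  [+163.30241 +557.44639 +307.95249]
  H  [-0.04915 -0.67238 +1.00000]
B = K⁻¹H; ‖b₁‖=1.690678, ‖b₂‖=1.690678; λ = 2/(‖b₁‖+‖b₂‖) = 0.591479, sign → tz>0 ⇒ λ=+0.591479
r₁ = λ·B[:,0] = (+0.97571,+0.21715,-0.02907); r₂ = λ·B[:,1] = (-0.21060,+0.89302,-0.39770)
r₃ = r₁×r₂ = (-0.06040,+0.39416,+0.91706); SVD([r₁ r₂ r₃]) → R = UVᵀ:
  R  [+0.97571 -0.21060 -0.06040]
  R  [+0.21715 +0.89302 +0.39416]
  R  [-0.02907 -0.39770 +0.91706]
t = (-0.03178, +0.08086, +0.59148) m
tr R = 2.785782; θ = arccos((tr R − 1)/2) = 0.467071 rad = 26.761°
axis k = ((R−Rᵀ)₃₂, (R−Rᵀ)₁₃, (R−Rᵀ)₂₁) / (2 sinθ) = (-0.879306, -0.034787, +0.474986)
rvec = θ·k = (-0.410698, -0.016248, +0.221852)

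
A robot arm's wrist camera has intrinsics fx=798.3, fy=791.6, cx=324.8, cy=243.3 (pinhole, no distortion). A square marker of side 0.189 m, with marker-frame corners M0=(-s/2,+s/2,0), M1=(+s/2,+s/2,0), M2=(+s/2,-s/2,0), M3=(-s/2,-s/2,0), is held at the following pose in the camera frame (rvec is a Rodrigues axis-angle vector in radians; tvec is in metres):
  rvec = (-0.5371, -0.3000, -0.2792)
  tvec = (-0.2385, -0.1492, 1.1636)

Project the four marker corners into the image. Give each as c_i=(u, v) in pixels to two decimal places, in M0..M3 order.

c0=(109.24, 203.79) c1=(241.83, 182.59) c2=(206.72, 87.43) c3=(81.91, 101.71)

Intrinsics K: fx=798.3, fy=791.6, cx=324.8, cy=243.3
Marker side s = 0.189 m; corners in marker frame (Z=0):
  M0 = (-0.0945, +0.0945, 0)
  M1 = (+0.0945, +0.0945, 0)
  M2 = (+0.0945, -0.0945, 0)
  M3 = (-0.0945, -0.0945, 0)
rvec = (-0.5371, -0.3000, -0.2792), |rvec| = θ = 0.67560 rad = 38.709°
Rodrigues: sinθ=0.62536, 1−cosθ=0.21967; R = I + sinθ·[k]× + (1−cosθ)·[k]×²:
    [+0.91917 +0.33599 -0.20552]
    [-0.18089 +0.82365 +0.53748]
    [+0.34986 -0.45685 +0.81785]
t = (-0.2385, -0.1492, 1.1636) m
M0: Pc = R·M0+t = (-0.29361, -0.05427, +1.08737); u = 798.3·(-0.29361)/1.08737 + 324.8 = 109.2428, v = 791.6·(-0.05427)/1.08737 + 243.3 = 203.7910
M1: Pc = R·M1+t = (-0.11989, -0.08846, +1.15349); u = 798.3·(-0.11989)/1.15349 + 324.8 = 241.8289, v = 791.6·(-0.08846)/1.15349 + 243.3 = 182.5932
M2: Pc = R·M2+t = (-0.18339, -0.24413, +1.23983); u = 798.3·(-0.18339)/1.23983 + 324.8 = 206.7200, v = 791.6·(-0.24413)/1.23983 + 243.3 = 87.4303
M3: Pc = R·M3+t = (-0.35711, -0.20994, +1.17371); u = 798.3·(-0.35711)/1.17371 + 324.8 = 81.9098, v = 791.6·(-0.20994)/1.17371 + 243.3 = 101.7073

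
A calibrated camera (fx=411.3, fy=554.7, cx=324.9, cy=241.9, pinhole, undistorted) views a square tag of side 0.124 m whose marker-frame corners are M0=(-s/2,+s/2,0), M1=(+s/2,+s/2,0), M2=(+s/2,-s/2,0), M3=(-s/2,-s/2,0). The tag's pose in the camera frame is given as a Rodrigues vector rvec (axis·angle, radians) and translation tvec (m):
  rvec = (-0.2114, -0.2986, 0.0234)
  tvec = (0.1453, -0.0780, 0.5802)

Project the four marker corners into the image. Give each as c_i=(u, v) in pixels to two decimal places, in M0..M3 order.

c0=(389.73, 220.95) c1=(469.05, 228.60) c2=(462.21, 119.14) c3=(386.05, 105.01)

Intrinsics K: fx=411.3, fy=554.7, cx=324.9, cy=241.9
Marker side s = 0.124 m; corners in marker frame (Z=0):
  M0 = (-0.0620, +0.0620, 0)
  M1 = (+0.0620, +0.0620, 0)
  M2 = (+0.0620, -0.0620, 0)
  M3 = (-0.0620, -0.0620, 0)
rvec = (-0.2114, -0.2986, 0.0234), |rvec| = θ = 0.36661 rad = 21.005°
Rodrigues: sinθ=0.35845, 1−cosθ=0.06645; R = I + sinθ·[k]× + (1−cosθ)·[k]×²:
    [+0.95565 +0.00833 -0.29440]
    [+0.05409 +0.97763 +0.20324]
    [+0.28951 -0.21015 +0.93382]
t = (0.1453, -0.0780, 0.5802) m
M0: Pc = R·M0+t = (+0.08657, -0.02074, +0.54922); u = 411.3·(+0.08657)/0.54922 + 324.9 = 389.7278, v = 554.7·(-0.02074)/0.54922 + 241.9 = 220.9528
M1: Pc = R·M1+t = (+0.20507, -0.01403, +0.58512); u = 411.3·(+0.20507)/0.58512 + 324.9 = 469.0479, v = 554.7·(-0.01403)/0.58512 + 241.9 = 228.5964
M2: Pc = R·M2+t = (+0.20403, -0.13526, +0.61118); u = 411.3·(+0.20403)/0.61118 + 324.9 = 462.2067, v = 554.7·(-0.13526)/0.61118 + 241.9 = 119.1396
M3: Pc = R·M3+t = (+0.08553, -0.14197, +0.57528); u = 411.3·(+0.08553)/0.57528 + 324.9 = 386.0527, v = 554.7·(-0.14197)/0.57528 + 241.9 = 105.0118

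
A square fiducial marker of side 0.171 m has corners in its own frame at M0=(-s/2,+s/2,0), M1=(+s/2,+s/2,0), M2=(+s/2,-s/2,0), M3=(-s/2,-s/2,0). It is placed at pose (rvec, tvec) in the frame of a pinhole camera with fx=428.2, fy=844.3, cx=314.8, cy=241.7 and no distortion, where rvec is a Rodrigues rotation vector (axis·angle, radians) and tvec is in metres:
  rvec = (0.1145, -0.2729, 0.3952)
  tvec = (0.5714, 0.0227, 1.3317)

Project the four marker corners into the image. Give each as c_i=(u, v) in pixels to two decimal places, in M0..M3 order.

Intrinsics K: fx=428.2, fy=844.3, cx=314.8, cy=241.7
Marker side s = 0.171 m; corners in marker frame (Z=0):
  M0 = (-0.0855, +0.0855, 0)
  M1 = (+0.0855, +0.0855, 0)
  M2 = (+0.0855, -0.0855, 0)
  M3 = (-0.0855, -0.0855, 0)
rvec = (0.1145, -0.2729, 0.3952), |rvec| = θ = 0.49373 rad = 28.289°
Rodrigues: sinθ=0.47391, 1−cosθ=0.11943; R = I + sinθ·[k]× + (1−cosθ)·[k]×²:
    [+0.88700 -0.39465 -0.23978]
    [+0.36403 +0.91706 -0.16274]
    [+0.28412 +0.05707 +0.95709]
t = (0.5714, 0.0227, 1.3317) m
M0: Pc = R·M0+t = (+0.46182, +0.06998, +1.31229); u = 428.2·(+0.46182)/1.31229 + 314.8 = 465.4920, v = 844.3·(+0.06998)/1.31229 + 241.7 = 286.7263
M1: Pc = R·M1+t = (+0.61350, +0.13223, +1.36087); u = 428.2·(+0.61350)/1.36087 + 314.8 = 507.8373, v = 844.3·(+0.13223)/1.36087 + 241.7 = 323.7389
M2: Pc = R·M2+t = (+0.68098, -0.02458, +1.35111); u = 428.2·(+0.68098)/1.35111 + 314.8 = 530.6190, v = 844.3·(-0.02458)/1.35111 + 241.7 = 226.3376
M3: Pc = R·M3+t = (+0.52930, -0.08683, +1.30253); u = 428.2·(+0.52930)/1.30253 + 314.8 = 488.8062, v = 844.3·(-0.08683)/1.30253 + 241.7 = 185.4147

c0=(465.49, 286.73) c1=(507.84, 323.74) c2=(530.62, 226.34) c3=(488.81, 185.41)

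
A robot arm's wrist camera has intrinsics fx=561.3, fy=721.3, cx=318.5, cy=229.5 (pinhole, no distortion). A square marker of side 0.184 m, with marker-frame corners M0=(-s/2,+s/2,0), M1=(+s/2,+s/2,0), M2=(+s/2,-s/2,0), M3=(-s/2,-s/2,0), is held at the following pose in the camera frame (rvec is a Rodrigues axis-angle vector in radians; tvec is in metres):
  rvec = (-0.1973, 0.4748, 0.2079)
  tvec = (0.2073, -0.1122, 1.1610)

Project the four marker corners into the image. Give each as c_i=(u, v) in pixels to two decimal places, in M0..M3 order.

c0=(367.96, 206.59) c1=(453.07, 223.02) c2=(472.23, 110.47) c3=(387.54, 102.39)

Intrinsics K: fx=561.3, fy=721.3, cx=318.5, cy=229.5
Marker side s = 0.184 m; corners in marker frame (Z=0):
  M0 = (-0.0920, +0.0920, 0)
  M1 = (+0.0920, +0.0920, 0)
  M2 = (+0.0920, -0.0920, 0)
  M3 = (-0.0920, -0.0920, 0)
rvec = (-0.1973, 0.4748, 0.2079), |rvec| = θ = 0.55460 rad = 31.776°
Rodrigues: sinθ=0.52661, 1−cosθ=0.14989; R = I + sinθ·[k]× + (1−cosθ)·[k]×²:
    [+0.86908 -0.24306 +0.43084]
    [+0.15175 +0.95997 +0.23544]
    [-0.47082 -0.13924 +0.87117]
t = (0.2073, -0.1122, 1.1610) m
M0: Pc = R·M0+t = (+0.10498, -0.03784, +1.19151); u = 561.3·(+0.10498)/1.19151 + 318.5 = 367.9562, v = 721.3·(-0.03784)/1.19151 + 229.5 = 206.5902
M1: Pc = R·M1+t = (+0.26489, -0.00992, +1.10487); u = 561.3·(+0.26489)/1.10487 + 318.5 = 453.0719, v = 721.3·(-0.00992)/1.10487 + 229.5 = 223.0228
M2: Pc = R·M2+t = (+0.30962, -0.18656, +1.13049); u = 561.3·(+0.30962)/1.13049 + 318.5 = 472.2272, v = 721.3·(-0.18656)/1.13049 + 229.5 = 110.4702
M3: Pc = R·M3+t = (+0.14971, -0.21448, +1.21713); u = 561.3·(+0.14971)/1.21713 + 318.5 = 387.5396, v = 721.3·(-0.21448)/1.21713 + 229.5 = 102.3946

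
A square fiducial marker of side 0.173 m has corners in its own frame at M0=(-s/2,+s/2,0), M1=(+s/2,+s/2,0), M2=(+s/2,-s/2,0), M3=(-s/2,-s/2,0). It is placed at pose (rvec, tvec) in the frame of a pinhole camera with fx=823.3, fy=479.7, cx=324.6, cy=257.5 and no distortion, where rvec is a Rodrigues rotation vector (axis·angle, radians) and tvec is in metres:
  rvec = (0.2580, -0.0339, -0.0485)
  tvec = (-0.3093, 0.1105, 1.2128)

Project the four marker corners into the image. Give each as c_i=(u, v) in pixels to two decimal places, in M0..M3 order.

c0=(62.84, 334.78) c1=(178.76, 330.98) c2=(168.14, 266.52) c3=(47.87, 270.21)

Intrinsics K: fx=823.3, fy=479.7, cx=324.6, cy=257.5
Marker side s = 0.173 m; corners in marker frame (Z=0):
  M0 = (-0.0865, +0.0865, 0)
  M1 = (+0.0865, +0.0865, 0)
  M2 = (+0.0865, -0.0865, 0)
  M3 = (-0.0865, -0.0865, 0)
rvec = (0.2580, -0.0339, -0.0485), |rvec| = θ = 0.26470 rad = 15.166°
Rodrigues: sinθ=0.26162, 1−cosθ=0.03483; R = I + sinθ·[k]× + (1−cosθ)·[k]×²:
    [+0.99826 +0.04359 -0.03973]
    [-0.05228 +0.96574 -0.25418]
    [+0.02729 +0.25582 +0.96634]
t = (-0.3093, 0.1105, 1.2128) m
M0: Pc = R·M0+t = (-0.39188, +0.19856, +1.23257); u = 823.3·(-0.39188)/1.23257 + 324.6 = 62.8424, v = 479.7·(+0.19856)/1.23257 + 257.5 = 334.7768
M1: Pc = R·M1+t = (-0.21918, +0.18951, +1.23729); u = 823.3·(-0.21918)/1.23729 + 324.6 = 178.7560, v = 479.7·(+0.18951)/1.23729 + 257.5 = 330.9752
M2: Pc = R·M2+t = (-0.22672, +0.02244, +1.19303); u = 823.3·(-0.22672)/1.19303 + 324.6 = 168.1421, v = 479.7·(+0.02244)/1.19303 + 257.5 = 266.5231
M3: Pc = R·M3+t = (-0.39942, +0.03149, +1.18831); u = 823.3·(-0.39942)/1.18831 + 324.6 = 47.8693, v = 479.7·(+0.03149)/1.18831 + 257.5 = 270.2102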